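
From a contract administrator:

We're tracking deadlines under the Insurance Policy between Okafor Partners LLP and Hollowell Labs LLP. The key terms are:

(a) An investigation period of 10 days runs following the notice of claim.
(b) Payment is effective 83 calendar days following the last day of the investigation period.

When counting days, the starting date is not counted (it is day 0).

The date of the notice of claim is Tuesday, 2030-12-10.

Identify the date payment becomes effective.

Adding 10 calendar days to 2030-12-10 gives 2030-12-20, which is the last day of the investigation period.
The date payment becomes effective: 2030-12-20 + 83 days = 2031-03-13.

2031-03-13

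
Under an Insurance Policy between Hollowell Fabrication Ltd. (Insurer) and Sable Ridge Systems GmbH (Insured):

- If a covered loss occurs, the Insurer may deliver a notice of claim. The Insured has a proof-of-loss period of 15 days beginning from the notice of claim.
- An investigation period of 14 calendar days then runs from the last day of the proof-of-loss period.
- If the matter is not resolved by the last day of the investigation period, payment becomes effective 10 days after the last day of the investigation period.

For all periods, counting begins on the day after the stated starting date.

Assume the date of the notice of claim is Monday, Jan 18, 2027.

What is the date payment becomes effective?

The last day of the proof-of-loss period: 15 calendar days after Jan 18, 2027 is Feb 2, 2027.
The last day of the investigation period: 14 calendar days after Feb 2, 2027 is Feb 16, 2027.
The date payment becomes effective: 10 calendar days after Feb 16, 2027 is Feb 26, 2027.

Feb 26, 2027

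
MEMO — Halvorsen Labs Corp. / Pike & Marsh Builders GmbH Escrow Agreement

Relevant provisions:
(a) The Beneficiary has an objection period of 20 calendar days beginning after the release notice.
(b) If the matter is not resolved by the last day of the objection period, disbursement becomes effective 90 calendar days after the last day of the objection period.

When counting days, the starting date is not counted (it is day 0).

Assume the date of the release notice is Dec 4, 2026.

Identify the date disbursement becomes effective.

Adding 20 calendar days to Dec 4, 2026 gives Dec 24, 2026, which is the last day of the objection period.
The date disbursement becomes effective: Dec 24, 2026 + 90 days = Mar 24, 2027.

Mar 24, 2027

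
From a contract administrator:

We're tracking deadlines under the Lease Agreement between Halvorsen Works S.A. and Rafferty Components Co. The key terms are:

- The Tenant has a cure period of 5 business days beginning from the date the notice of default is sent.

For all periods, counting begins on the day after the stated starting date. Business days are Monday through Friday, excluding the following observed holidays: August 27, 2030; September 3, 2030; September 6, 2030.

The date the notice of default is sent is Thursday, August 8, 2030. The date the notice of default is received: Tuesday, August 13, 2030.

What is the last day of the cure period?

The last day of the cure period: counting 5 business days from Thursday, August 8, 2030 (Aug 9, Aug 12, Aug 13, Aug 14, Aug 15, skipping weekends) reaches Thursday, August 15, 2030.

August 15, 2030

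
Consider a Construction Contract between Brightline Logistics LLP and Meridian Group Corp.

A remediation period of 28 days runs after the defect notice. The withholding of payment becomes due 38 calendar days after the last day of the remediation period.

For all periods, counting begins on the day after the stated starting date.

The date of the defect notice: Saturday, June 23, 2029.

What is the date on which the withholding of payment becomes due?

August 28, 2029

The last day of the remediation period: June 23, 2029 + 28 days = July 21, 2029.
The date on which the withholding of payment becomes due: 38 calendar days after July 21, 2029 is August 28, 2029.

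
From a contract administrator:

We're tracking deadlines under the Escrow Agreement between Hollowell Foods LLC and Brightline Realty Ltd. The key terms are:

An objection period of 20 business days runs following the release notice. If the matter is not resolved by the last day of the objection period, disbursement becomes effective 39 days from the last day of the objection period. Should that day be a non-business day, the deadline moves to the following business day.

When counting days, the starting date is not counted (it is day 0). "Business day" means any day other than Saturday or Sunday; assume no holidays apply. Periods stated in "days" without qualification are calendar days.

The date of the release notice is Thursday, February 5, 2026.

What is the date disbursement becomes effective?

April 13, 2026

From Thursday, February 5, 2026, 20 business days (Feb 6, Feb 9, Feb 10, Feb 11, …, Mar 3, Mar 4, Mar 5, skipping weekends) brings us to Thursday, March 5, 2026, which is the last day of the objection period.
The date disbursement becomes effective: March 5, 2026 + 39 days = April 13, 2026. April 13, 2026 is a Monday, so no roll-forward applies.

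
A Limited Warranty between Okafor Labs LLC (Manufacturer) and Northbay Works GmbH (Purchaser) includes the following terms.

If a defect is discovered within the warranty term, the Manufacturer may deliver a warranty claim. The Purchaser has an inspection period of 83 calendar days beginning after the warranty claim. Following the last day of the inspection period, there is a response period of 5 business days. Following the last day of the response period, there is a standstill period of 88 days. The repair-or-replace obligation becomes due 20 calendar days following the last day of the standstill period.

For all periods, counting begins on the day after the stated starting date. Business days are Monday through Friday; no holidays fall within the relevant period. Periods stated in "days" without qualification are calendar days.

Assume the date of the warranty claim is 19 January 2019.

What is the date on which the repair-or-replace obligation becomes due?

Adding 83 calendar days to 19 January 2019 gives 12 April 2019, which is the last day of the inspection period.
The last day of the response period: 5 business days after Friday, 12 April 2019, skipping weekends — Apr 15, Apr 16, Apr 17, Apr 18, Apr 19 — lands on Friday, 19 April 2019.
The last day of the standstill period: 19 April 2019 + 88 days = 16 July 2019.
The date on which the repair-or-replace obligation becomes due: 16 July 2019 + 20 days = 5 August 2019.

5 August 2019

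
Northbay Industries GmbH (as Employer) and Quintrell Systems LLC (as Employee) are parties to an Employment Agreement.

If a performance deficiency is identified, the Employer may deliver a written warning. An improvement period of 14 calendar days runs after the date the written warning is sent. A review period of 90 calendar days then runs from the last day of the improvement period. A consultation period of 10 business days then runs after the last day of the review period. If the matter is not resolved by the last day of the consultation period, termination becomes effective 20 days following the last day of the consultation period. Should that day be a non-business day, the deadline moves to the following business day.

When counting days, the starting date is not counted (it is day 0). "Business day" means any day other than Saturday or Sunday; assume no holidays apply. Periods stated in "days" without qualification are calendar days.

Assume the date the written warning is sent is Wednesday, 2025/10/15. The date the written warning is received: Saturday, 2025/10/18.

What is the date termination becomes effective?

The last day of the improvement period: 2025/10/15 + 14 days = 2025/10/29.
The last day of the review period: 90 calendar days after 2025/10/29 is 2026/01/27.
The last day of the consultation period: 10 business days after Tuesday, 2026/01/27, skipping weekends — Jan 28, Jan 29, Jan 30, Feb 2, Feb 3, Feb 4, Feb 5, Feb 6, Feb 9, Feb 10 — lands on Tuesday, 2026/02/10.
The date termination becomes effective: 20 calendar days after 2026/02/10 is 2026/03/02. 2026/03/02 is a Monday, so no roll-forward applies.

2026/03/02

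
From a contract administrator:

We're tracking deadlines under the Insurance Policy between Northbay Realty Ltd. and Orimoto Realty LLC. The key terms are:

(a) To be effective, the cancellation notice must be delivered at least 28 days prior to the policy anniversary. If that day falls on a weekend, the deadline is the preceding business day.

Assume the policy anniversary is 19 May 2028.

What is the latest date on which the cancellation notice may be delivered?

19 May 2028 minus 28 days is 21 April 2028. That is a Friday, so no adjustment is needed.

21 April 2028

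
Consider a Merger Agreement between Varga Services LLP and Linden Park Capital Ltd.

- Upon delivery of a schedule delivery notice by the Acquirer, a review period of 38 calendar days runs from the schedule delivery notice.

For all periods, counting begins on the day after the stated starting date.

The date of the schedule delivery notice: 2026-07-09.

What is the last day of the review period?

2026-08-16

The last day of the review period: 2026-07-09 + 38 days = 2026-08-16.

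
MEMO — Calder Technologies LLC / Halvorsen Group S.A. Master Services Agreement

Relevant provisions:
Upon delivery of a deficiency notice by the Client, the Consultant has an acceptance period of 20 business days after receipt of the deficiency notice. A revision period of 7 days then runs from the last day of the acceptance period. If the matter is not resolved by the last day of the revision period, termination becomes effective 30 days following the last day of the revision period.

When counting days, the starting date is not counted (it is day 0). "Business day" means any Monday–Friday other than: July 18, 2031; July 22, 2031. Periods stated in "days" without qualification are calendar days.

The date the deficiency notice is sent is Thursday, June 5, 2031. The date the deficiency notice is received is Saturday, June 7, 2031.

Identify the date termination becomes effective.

August 10, 2031

The last day of the acceptance period: counting 20 business days from Saturday, June 7, 2031 (Jun 9, Jun 10, Jun 11, Jun 12, …, Jul 2, Jul 3, Jul 4, skipping weekends) reaches Friday, July 4, 2031.
Adding 7 calendar days to July 4, 2031 gives July 11, 2031, which is the last day of the revision period.
Adding 30 calendar days to July 11, 2031 gives August 10, 2031, which is the date termination becomes effective.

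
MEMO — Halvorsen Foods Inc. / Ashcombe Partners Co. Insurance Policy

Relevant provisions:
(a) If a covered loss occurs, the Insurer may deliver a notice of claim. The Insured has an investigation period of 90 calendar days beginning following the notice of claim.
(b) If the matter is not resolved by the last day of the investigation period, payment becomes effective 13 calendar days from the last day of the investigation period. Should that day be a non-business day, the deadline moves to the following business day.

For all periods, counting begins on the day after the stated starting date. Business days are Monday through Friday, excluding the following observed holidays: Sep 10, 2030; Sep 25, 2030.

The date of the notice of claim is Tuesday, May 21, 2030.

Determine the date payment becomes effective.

Sep 2, 2030

Adding 90 calendar days to May 21, 2030 gives Aug 19, 2030, which is the last day of the investigation period.
The date payment becomes effective: Aug 19, 2030 + 13 days = Sep 1, 2030. That falls on a Sunday, so it rolls to the next business day, Monday, Sep 2, 2030.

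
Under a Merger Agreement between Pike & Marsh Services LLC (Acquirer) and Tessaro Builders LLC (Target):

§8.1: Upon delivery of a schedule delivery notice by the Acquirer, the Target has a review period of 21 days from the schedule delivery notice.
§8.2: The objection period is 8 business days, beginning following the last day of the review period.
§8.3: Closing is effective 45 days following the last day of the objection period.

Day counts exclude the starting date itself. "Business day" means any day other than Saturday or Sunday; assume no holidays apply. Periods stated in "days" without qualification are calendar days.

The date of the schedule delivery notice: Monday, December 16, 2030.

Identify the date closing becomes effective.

The last day of the review period: 21 calendar days after December 16, 2030 is January 6, 2031.
The last day of the objection period: 8 business days after Monday, January 6, 2031, skipping weekends — Jan 7, Jan 8, Jan 9, Jan 10, Jan 13, Jan 14, Jan 15, Jan 16 — lands on Thursday, January 16, 2031.
The date closing becomes effective: 45 calendar days after January 16, 2031 is March 2, 2031.

March 2, 2031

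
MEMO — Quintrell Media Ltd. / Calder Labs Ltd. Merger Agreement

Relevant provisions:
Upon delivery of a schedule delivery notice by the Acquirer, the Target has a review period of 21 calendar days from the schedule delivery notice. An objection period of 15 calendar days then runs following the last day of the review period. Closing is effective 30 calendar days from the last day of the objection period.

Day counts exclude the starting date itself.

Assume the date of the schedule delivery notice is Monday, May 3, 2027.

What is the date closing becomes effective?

Jul 8, 2027

The last day of the review period: May 3, 2027 + 21 days = May 24, 2027.
The last day of the objection period: 15 calendar days after May 24, 2027 is Jun 8, 2027.
The date closing becomes effective: Jun 8, 2027 + 30 days = Jul 8, 2027.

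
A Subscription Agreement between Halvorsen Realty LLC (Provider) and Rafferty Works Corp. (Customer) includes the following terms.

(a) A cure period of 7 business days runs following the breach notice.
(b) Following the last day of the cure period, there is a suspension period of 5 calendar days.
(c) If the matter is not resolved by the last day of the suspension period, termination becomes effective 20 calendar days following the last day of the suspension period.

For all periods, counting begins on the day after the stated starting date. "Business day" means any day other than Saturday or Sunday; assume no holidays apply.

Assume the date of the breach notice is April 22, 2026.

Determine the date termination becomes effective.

The last day of the cure period: 7 business days after Wednesday, April 22, 2026, skipping weekends — Apr 23, Apr 24, Apr 27, Apr 28, Apr 29, Apr 30, May 1 — lands on Friday, May 1, 2026.
The last day of the suspension period: May 1, 2026 + 5 days = May 6, 2026.
Adding 20 calendar days to May 6, 2026 gives May 26, 2026, which is the date termination becomes effective.

May 26, 2026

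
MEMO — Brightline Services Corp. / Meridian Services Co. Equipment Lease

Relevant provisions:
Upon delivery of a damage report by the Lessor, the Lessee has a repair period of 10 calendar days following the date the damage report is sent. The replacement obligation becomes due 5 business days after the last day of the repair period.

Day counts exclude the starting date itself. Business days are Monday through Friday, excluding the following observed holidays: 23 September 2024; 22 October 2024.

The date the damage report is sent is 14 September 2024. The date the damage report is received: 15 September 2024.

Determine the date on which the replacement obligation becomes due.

1 October 2024

Adding 10 calendar days to 14 September 2024 gives 24 September 2024, which is the last day of the repair period.
The date on which the replacement obligation becomes due: counting 5 business days from Tuesday, 24 September 2024 (Sep 25, Sep 26, Sep 27, Sep 30, Oct 1, skipping weekends) reaches Tuesday, 1 October 2024.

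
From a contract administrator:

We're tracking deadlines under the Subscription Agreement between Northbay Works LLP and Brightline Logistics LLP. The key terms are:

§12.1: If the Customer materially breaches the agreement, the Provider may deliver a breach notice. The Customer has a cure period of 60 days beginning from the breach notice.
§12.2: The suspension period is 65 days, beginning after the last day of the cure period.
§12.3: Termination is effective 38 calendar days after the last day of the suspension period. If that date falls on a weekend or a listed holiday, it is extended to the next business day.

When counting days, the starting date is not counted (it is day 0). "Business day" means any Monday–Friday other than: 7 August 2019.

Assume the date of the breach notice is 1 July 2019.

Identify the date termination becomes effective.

Adding 60 calendar days to 1 July 2019 gives 30 August 2019, which is the last day of the cure period.
Adding 65 calendar days to 30 August 2019 gives 3 November 2019, which is the last day of the suspension period.
The date termination becomes effective: 38 calendar days after 3 November 2019 is 11 December 2019. 11 December 2019 is a Wednesday and is not a listed holiday, so no roll-forward applies.

11 December 2019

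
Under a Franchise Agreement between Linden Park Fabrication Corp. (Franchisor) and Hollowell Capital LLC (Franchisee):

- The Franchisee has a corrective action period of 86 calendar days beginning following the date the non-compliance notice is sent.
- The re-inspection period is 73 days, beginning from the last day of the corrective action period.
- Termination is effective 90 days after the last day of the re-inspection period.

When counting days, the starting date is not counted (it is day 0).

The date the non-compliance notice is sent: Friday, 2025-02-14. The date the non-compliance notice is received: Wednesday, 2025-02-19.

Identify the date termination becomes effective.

2025-10-21

The last day of the corrective action period: 2025-02-14 + 86 days = 2025-05-11.
The last day of the re-inspection period: 73 calendar days after 2025-05-11 is 2025-07-23.
Adding 90 calendar days to 2025-07-23 gives 2025-10-21, which is the date termination becomes effective.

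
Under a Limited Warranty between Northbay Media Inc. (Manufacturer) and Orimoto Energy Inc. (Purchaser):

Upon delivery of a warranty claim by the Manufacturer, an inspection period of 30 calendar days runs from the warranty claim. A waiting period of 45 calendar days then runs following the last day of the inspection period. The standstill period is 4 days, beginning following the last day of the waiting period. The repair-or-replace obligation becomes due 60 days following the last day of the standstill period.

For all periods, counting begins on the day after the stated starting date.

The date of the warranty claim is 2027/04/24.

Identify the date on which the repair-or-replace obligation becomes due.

2027/09/10

The last day of the inspection period: 30 calendar days after 2027/04/24 is 2027/05/24.
The last day of the waiting period: 2027/05/24 + 45 days = 2027/07/08.
Adding 4 calendar days to 2027/07/08 gives 2027/07/12, which is the last day of the standstill period.
The date on which the repair-or-replace obligation becomes due: 2027/07/12 + 60 days = 2027/09/10.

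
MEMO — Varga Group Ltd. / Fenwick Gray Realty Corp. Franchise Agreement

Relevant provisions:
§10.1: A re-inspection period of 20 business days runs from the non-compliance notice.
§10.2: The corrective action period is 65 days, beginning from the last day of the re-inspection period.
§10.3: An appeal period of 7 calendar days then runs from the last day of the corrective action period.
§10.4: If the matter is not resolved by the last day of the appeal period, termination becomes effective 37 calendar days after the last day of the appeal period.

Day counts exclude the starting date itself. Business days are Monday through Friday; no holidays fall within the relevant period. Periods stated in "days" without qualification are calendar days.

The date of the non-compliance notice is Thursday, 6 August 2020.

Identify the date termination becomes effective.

21 December 2020

From Thursday, 6 August 2020, 20 business days (Aug 7, Aug 10, Aug 11, Aug 12, …, Sep 1, Sep 2, Sep 3, skipping weekends) brings us to Thursday, 3 September 2020, which is the last day of the re-inspection period.
The last day of the corrective action period: 65 calendar days after 3 September 2020 is 7 November 2020.
The last day of the appeal period: 7 November 2020 + 7 days = 14 November 2020.
Adding 37 calendar days to 14 November 2020 gives 21 December 2020, which is the date termination becomes effective.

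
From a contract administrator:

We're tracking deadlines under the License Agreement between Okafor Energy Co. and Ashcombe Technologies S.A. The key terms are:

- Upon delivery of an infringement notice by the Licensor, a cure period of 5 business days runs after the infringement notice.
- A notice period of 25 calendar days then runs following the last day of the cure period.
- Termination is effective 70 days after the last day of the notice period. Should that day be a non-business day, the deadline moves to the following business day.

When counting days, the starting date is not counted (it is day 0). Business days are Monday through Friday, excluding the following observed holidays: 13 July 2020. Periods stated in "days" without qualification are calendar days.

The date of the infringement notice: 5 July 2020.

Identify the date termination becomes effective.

The last day of the cure period: counting 5 business days from Sunday, 5 July 2020 (Jul 6, Jul 7, Jul 8, Jul 9, Jul 10, skipping weekends) reaches Friday, 10 July 2020.
The last day of the notice period: 10 July 2020 + 25 days = 4 August 2020.
The date termination becomes effective: 70 calendar days after 4 August 2020 is 13 October 2020. 13 October 2020 is a Tuesday and is not a listed holiday, so no roll-forward applies.

13 October 2020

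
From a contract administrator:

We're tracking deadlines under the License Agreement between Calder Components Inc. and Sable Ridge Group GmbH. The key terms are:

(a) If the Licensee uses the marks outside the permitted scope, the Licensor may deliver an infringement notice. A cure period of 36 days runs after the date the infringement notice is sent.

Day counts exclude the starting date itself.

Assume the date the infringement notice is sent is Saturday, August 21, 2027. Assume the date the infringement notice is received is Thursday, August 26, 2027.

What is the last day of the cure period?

The last day of the cure period: August 21, 2027 + 36 days = September 26, 2027.

September 26, 2027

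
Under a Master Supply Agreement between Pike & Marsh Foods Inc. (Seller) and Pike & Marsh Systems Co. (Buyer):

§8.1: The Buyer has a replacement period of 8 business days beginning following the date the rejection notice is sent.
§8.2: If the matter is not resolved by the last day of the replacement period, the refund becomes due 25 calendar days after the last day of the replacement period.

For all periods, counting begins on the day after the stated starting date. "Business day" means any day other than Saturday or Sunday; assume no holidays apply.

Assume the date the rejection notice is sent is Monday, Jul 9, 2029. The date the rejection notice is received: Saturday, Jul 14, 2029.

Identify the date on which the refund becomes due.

The last day of the replacement period: 8 business days after Monday, Jul 9, 2029, skipping weekends — Jul 10, Jul 11, Jul 12, Jul 13, Jul 16, Jul 17, Jul 18, Jul 19 — lands on Thursday, Jul 19, 2029.
The date on which the refund becomes due: 25 calendar days after Jul 19, 2029 is Aug 13, 2029.

Aug 13, 2029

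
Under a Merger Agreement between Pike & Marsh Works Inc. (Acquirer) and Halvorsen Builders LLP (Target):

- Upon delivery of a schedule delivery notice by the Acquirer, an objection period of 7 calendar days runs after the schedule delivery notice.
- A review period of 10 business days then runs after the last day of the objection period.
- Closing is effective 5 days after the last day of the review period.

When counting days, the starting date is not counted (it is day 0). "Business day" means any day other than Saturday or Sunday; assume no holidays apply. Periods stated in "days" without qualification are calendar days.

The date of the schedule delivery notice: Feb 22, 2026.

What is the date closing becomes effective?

The last day of the objection period: 7 calendar days after Feb 22, 2026 is Mar 1, 2026.
The last day of the review period: 10 business days after Sunday, Mar 1, 2026, skipping weekends — Mar 2, Mar 3, Mar 4, Mar 5, Mar 6, Mar 9, Mar 10, Mar 11, Mar 12, Mar 13 — lands on Friday, Mar 13, 2026.
The date closing becomes effective: Mar 13, 2026 + 5 days = Mar 18, 2026.

Mar 18, 2026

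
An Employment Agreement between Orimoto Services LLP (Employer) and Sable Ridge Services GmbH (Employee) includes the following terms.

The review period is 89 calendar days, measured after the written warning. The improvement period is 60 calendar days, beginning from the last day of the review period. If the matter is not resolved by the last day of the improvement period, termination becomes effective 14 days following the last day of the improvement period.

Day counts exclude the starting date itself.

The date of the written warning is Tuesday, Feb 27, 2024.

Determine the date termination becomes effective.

Adding 89 calendar days to Feb 27, 2024 gives May 26, 2024, which is the last day of the review period.
Adding 60 calendar days to May 26, 2024 gives Jul 25, 2024, which is the last day of the improvement period.
Adding 14 calendar days to Jul 25, 2024 gives Aug 8, 2024, which is the date termination becomes effective.

Aug 8, 2024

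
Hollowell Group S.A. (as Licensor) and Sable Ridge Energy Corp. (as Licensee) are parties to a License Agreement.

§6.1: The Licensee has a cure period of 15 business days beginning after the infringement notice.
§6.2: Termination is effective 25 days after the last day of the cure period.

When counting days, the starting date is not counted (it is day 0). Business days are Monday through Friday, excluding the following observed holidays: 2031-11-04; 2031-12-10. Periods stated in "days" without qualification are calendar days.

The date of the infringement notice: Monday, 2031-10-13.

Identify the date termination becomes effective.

2031-11-28

The last day of the cure period: 15 business days after Monday, 2031-10-13, skipping weekends — Oct 14, Oct 15, Oct 16, Oct 17, …, Oct 30, Oct 31, Nov 3 — lands on Monday, 2031-11-03.
The date termination becomes effective: 2031-11-03 + 25 days = 2031-11-28.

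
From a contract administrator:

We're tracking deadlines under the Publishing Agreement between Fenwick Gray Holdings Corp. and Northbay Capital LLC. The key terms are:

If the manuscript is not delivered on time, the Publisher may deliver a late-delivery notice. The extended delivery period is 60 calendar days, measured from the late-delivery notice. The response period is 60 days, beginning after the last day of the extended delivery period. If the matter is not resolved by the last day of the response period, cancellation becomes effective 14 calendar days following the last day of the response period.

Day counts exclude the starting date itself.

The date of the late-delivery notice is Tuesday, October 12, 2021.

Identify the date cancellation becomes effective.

The last day of the extended delivery period: 60 calendar days after October 12, 2021 is December 11, 2021.
The last day of the response period: 60 calendar days after December 11, 2021 is February 9, 2022.
The date cancellation becomes effective: February 9, 2022 + 14 days = February 23, 2022.

February 23, 2022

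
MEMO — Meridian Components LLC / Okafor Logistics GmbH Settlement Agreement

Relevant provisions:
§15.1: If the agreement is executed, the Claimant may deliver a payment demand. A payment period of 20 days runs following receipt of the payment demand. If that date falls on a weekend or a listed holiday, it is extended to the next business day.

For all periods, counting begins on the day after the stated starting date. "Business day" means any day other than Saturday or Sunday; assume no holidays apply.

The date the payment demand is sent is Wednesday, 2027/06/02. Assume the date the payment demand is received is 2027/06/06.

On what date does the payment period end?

2027/06/28

Adding 20 calendar days to 2027/06/06 gives 2027/06/26, which is the last day of the payment period. That falls on a Saturday, so it rolls to the next business day, Monday, 2027/06/28.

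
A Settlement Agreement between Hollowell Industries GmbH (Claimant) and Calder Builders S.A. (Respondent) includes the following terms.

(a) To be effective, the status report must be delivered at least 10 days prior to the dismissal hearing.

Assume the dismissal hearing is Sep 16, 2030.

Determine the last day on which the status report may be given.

Sep 16, 2030 minus 10 days is Sep 6, 2030.

Sep 6, 2030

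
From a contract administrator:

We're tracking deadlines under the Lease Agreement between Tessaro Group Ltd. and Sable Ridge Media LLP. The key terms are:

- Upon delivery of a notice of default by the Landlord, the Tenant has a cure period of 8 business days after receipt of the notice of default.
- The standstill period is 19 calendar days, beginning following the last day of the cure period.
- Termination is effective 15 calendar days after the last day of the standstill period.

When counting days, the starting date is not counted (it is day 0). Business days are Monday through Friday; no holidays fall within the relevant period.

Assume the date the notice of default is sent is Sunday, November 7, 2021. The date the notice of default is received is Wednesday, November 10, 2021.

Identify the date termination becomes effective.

From Wednesday, November 10, 2021, 8 business days (Nov 11, Nov 12, Nov 15, Nov 16, Nov 17, Nov 18, Nov 19, Nov 22, skipping weekends) brings us to Monday, November 22, 2021, which is the last day of the cure period.
Adding 19 calendar days to November 22, 2021 gives December 11, 2021, which is the last day of the standstill period.
Adding 15 calendar days to December 11, 2021 gives December 26, 2021, which is the date termination becomes effective.

December 26, 2021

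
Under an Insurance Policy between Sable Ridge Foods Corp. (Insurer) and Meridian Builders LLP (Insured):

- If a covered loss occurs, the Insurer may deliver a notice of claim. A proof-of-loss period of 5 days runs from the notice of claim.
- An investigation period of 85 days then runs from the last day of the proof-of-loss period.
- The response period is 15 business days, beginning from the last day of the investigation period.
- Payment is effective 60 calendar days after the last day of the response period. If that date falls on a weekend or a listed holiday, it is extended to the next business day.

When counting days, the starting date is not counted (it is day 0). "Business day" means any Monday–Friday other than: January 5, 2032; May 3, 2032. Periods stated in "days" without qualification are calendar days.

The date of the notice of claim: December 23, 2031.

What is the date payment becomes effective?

June 11, 2032

The last day of the proof-of-loss period: December 23, 2031 + 5 days = December 28, 2031.
The last day of the investigation period: 85 calendar days after December 28, 2031 is March 22, 2032.
The last day of the response period: 15 business days after Monday, March 22, 2032, skipping weekends — Mar 23, Mar 24, Mar 25, Mar 26, …, Apr 8, Apr 9, Apr 12 — lands on Monday, April 12, 2032.
The date payment becomes effective: 60 calendar days after April 12, 2032 is June 11, 2032. June 11, 2032 is a Friday and is not a listed holiday, so no roll-forward applies.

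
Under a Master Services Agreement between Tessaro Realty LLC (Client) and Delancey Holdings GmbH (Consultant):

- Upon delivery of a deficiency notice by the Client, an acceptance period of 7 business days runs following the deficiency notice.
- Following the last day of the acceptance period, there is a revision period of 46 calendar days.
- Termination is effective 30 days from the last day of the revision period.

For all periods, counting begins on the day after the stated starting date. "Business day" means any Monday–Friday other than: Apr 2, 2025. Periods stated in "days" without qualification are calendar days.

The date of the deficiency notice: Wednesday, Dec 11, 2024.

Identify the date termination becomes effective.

Mar 6, 2025

The last day of the acceptance period: 7 business days after Wednesday, Dec 11, 2024, skipping weekends — Dec 12, Dec 13, Dec 16, Dec 17, Dec 18, Dec 19, Dec 20 — lands on Friday, Dec 20, 2024.
Adding 46 calendar days to Dec 20, 2024 gives Feb 4, 2025, which is the last day of the revision period.
Adding 30 calendar days to Feb 4, 2025 gives Mar 6, 2025, which is the date termination becomes effective.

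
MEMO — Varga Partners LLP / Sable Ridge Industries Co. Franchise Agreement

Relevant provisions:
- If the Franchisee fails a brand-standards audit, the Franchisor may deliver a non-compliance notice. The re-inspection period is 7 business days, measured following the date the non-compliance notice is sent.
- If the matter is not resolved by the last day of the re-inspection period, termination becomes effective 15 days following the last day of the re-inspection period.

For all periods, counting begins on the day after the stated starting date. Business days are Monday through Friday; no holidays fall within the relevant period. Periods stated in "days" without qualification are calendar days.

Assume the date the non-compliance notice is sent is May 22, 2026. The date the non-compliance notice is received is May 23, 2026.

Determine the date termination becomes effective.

The last day of the re-inspection period: counting 7 business days from Friday, May 22, 2026 (May 25, May 26, May 27, May 28, May 29, Jun 1, Jun 2, skipping weekends) reaches Tuesday, June 2, 2026.
Adding 15 calendar days to June 2, 2026 gives June 17, 2026, which is the date termination becomes effective.

June 17, 2026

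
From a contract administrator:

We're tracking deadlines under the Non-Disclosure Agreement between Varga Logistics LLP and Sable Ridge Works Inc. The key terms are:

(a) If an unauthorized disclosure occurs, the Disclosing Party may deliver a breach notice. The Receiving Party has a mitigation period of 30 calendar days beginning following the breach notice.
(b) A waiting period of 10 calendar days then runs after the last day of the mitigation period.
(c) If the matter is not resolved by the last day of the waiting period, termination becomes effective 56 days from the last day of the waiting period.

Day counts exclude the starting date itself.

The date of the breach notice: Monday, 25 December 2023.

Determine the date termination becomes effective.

The last day of the mitigation period: 30 calendar days after 25 December 2023 is 24 January 2024.
The last day of the waiting period: 24 January 2024 + 10 days = 3 February 2024.
The date termination becomes effective: 3 February 2024 + 56 days = 30 March 2024.

30 March 2024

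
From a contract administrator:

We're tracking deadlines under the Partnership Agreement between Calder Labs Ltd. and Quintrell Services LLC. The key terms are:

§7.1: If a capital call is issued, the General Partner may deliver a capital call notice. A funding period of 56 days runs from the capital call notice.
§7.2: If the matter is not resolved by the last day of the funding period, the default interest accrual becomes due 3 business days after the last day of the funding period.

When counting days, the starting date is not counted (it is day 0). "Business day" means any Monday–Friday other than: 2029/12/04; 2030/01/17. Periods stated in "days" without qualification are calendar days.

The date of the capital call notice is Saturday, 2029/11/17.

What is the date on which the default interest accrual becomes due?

The last day of the funding period: 56 calendar days after 2029/11/17 is 2030/01/12.
The date on which the default interest accrual becomes due: 3 business days after Saturday, 2030/01/12, skipping weekends — Jan 14, Jan 15, Jan 16 — lands on Wednesday, 2030/01/16.

2030/01/16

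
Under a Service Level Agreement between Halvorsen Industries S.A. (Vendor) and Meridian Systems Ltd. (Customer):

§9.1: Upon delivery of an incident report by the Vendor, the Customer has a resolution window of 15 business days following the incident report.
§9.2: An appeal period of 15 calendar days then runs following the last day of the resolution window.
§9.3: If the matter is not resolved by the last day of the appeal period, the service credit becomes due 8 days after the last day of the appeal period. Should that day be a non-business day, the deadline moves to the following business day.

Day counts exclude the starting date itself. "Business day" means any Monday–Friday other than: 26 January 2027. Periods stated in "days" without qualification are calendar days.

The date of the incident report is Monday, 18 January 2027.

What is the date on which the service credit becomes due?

4 March 2027

The last day of the resolution window: counting 15 business days from Monday, 18 January 2027 (Jan 19, Jan 20, Jan 21, Jan 22, …, Feb 5, Feb 8, Feb 9, skipping weekends and the listed holiday on Jan 26) reaches Tuesday, 9 February 2027.
The last day of the appeal period: 15 calendar days after 9 February 2027 is 24 February 2027.
Adding 8 calendar days to 24 February 2027 gives 4 March 2027, which is the date on which the service credit becomes due. 4 March 2027 is a Thursday and is not a listed holiday, so no roll-forward applies.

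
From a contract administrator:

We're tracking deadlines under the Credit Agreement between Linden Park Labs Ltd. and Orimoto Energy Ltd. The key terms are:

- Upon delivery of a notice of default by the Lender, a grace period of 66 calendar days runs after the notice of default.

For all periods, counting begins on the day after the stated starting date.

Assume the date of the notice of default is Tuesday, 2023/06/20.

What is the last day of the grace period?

2023/08/25

The last day of the grace period: 66 calendar days after 2023/06/20 is 2023/08/25.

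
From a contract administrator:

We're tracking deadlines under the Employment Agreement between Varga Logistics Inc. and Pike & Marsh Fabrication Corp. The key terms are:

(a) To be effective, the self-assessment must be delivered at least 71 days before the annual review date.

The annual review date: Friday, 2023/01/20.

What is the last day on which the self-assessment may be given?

Counting back 71 calendar days from 2023/01/20 gives 2022/11/10.

2022/11/10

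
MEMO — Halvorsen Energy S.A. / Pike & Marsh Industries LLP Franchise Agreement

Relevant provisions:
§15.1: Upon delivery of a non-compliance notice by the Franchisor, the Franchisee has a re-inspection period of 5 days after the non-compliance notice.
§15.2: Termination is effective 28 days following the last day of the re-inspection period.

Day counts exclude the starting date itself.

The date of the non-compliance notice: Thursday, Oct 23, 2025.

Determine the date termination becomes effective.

Nov 25, 2025

The last day of the re-inspection period: Oct 23, 2025 + 5 days = Oct 28, 2025.
Adding 28 calendar days to Oct 28, 2025 gives Nov 25, 2025, which is the date termination becomes effective.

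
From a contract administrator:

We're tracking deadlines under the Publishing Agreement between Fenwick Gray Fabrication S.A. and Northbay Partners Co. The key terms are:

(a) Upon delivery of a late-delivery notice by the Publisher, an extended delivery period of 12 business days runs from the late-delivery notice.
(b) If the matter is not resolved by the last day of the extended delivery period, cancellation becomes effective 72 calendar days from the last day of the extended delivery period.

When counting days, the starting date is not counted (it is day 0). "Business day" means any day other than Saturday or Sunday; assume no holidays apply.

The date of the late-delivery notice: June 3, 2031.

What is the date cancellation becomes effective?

August 30, 2031

From Tuesday, June 3, 2031, 12 business days (Jun 4, Jun 5, Jun 6, Jun 9, …, Jun 17, Jun 18, Jun 19, skipping weekends) brings us to Thursday, June 19, 2031, which is the last day of the extended delivery period.
The date cancellation becomes effective: June 19, 2031 + 72 days = August 30, 2031.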